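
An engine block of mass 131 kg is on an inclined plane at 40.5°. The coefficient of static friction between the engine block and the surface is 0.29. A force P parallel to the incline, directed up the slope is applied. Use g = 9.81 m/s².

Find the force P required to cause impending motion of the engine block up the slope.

At impending motion up the slope, friction acts down-slope at its limit: f = μ_s N.
P is parallel to the surface, so N = m g cos θ = 977 N.
Along the incline: P = m g sin θ + μ_s N = 835 + 0.29×977 = 1120 N.

P ≈ 1120 N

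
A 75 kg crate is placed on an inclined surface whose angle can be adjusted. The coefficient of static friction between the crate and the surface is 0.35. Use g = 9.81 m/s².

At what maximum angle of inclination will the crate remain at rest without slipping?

θ_max ≈ 19.3°

At the slip threshold, m g sin θ = μ_s · m g cos θ, so tan θ = μ_s.
θ_max = arctan(0.35) = 19.3°.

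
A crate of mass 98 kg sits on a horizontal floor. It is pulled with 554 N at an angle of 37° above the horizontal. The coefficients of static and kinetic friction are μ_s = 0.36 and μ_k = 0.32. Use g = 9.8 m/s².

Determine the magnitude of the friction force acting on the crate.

N = m g − P sin α = 960.4 − 554×sin 37° = 627 N.
For equilibrium, f = P cos α = 554×cos 37° = 442.4 N.
The static-friction limit is μ_s N = 225.7 N.
442.4 > 225.7 N → the crate slides; f = μ_k N = 0.32×627 = 201 N.

f ≈ 201 N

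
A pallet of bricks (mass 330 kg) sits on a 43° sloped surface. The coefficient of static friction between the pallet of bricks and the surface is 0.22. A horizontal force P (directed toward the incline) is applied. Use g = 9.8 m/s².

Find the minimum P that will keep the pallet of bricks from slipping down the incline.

P_min ≈ 1910 N

The pallet of bricks tends to slide down (tan θ > μ_s), so at the point of impending slip friction acts up-slope at its limit: f = μ_s N.
Perpendicular to the incline: N = m g cos θ + P sin θ.
Along the incline: P cos θ + μ_s N = m g sin θ, i.e. P cos θ + μ_s (m g cos θ + P sin θ) = m g sin θ.
Solving, P (cos θ + μ_s sin θ) = m g (sin θ − μ_s cos θ), so P = 3230×0.5211/0.8814 = 1910 N.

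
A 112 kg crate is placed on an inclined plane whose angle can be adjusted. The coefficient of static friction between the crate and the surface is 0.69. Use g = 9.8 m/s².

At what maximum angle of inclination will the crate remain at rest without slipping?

At the slip threshold, m g sin θ = μ_s · m g cos θ, so tan θ = μ_s.
θ_max = arctan(0.69) = 34.6°.

θ_max ≈ 34.6°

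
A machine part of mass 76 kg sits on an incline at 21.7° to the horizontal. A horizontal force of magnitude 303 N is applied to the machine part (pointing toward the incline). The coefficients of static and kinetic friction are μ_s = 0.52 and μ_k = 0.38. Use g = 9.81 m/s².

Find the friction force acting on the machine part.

f ≈ 5.86 N (down the incline)

The horizontal push has a component P sin θ into the surface, so N = m g cos θ + P sin θ = 692.7 + 112 = 804.8 N.
Along the incline, the net driving force (taking up-slope positive) is P cos θ − m g sin θ = 281.5 − 275.7 = 5.859 N, so equilibrium requires friction f = -5.859 N (down-slope).
Maximum static friction: μ_s N = 0.52 × 804.8 = 418.5 N.
|f_req| = 5.859 ≤ 418.5 N → the machine part is in equilibrium; friction equals the required value.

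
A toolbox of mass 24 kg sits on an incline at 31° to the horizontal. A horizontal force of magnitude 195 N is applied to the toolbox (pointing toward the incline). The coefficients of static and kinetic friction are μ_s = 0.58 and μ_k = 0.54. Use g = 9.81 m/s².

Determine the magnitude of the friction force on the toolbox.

f ≈ 45.9 N (down the incline)

The horizontal push has a component P sin θ into the surface, so N = m g cos θ + P sin θ = 201.8 + 100.4 = 302.2 N.
Parallel to the incline: P cos θ − m g sin θ = 167.1 − 121.3 = 45.89 N; the friction needed to balance this is 45.89 N acting down the slope.
Maximum static friction: μ_s N = 0.58 × 302.2 = 175.3 N.
Since 45.89 N is within the 175.3 N limit, the toolbox stays put and friction is exactly 45.9 N.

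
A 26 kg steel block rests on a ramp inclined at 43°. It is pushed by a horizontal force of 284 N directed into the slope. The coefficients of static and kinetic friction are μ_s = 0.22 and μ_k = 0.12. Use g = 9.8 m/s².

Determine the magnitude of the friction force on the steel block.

f ≈ 33.9 N (down the incline)

The horizontal push has a component P sin θ into the surface, so N = m g cos θ + P sin θ = 186.3 + 193.7 = 380 N.
Along the incline, the net driving force (taking up-slope positive) is P cos θ − m g sin θ = 207.7 − 173.8 = 33.93 N, so equilibrium requires friction f = -33.93 N (down-slope).
Maximum static friction: μ_s N = 0.22 × 380 = 83.61 N.
|f_req| = 33.93 ≤ 83.61 N → the steel block is in equilibrium; friction equals the required value.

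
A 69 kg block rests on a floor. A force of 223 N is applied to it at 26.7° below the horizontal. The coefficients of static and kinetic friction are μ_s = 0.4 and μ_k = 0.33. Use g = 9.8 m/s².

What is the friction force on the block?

f ≈ 199 N

N = m g + P sin α = 676.2 + 223×sin 26.7° = 776.4 N.
For equilibrium, f = P cos α = 223×cos 26.7° = 199.2 N.
μ_s N = 0.4 × 776.4 = 310.6 N.
199.2 ≤ 310.6 N → static; friction equals the required 199 N.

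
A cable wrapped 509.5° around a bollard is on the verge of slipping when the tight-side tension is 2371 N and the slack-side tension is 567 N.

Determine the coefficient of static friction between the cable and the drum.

μ ≈ 0.161

T₂/T₁ = e^{μβ} → μ = ln(T₂/T₁)/β.
β = 509.5° = 8.892 rad.
μ = ln(2371/567)/8.892 = ln(4.182)/8.892 = 0.161.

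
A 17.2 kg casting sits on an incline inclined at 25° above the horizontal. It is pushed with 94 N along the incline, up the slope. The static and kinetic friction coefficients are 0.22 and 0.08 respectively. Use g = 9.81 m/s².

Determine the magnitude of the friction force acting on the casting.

Perpendicular to the surface, N = m g cos θ = 17.2·9.81·cos 25° = 152.9 N.
For equilibrium along the incline the friction force must supply f = m g sin θ − P = 71.31 − 94 = -22.69 N (positive meaning up-slope).
Maximum static friction available: μ_s N = 0.22 × 152.9 = 33.64 N.
Since |-22.69| ≤ 33.64 N, static friction is sufficient; f equals the required value, not μ_s N.

f ≈ 22.7 N (down the incline)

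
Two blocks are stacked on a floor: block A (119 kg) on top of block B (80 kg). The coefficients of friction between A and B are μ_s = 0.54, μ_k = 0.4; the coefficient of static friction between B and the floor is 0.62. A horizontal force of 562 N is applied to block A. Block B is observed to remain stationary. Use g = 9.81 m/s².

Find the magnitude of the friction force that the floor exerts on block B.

The normal force B exerts on A is simply A's weight, N₁ = 1167 N.
Maximum static friction on A from B: μ_s N₁ = 0.54×1167 = 630.4 N.
Since P = 562 N ≤ 630.4 N, A does not slip on B; friction on A equals P = 562 N.
By Newton's third law B feels 562 N forward from A. With B stationary, the floor's static friction on B balances it: f₂ = 562 N (well within μ_s(m_A+m_B)g = 1210 N).

f ≈ 562 N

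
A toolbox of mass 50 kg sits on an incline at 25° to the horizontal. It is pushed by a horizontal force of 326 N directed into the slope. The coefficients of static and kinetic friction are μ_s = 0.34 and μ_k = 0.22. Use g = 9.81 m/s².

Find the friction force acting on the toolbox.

f ≈ 88.2 N (down the incline)

Normal direction: N = m g cos θ + P sin θ = 582.3 N.
Parallel to the incline: P cos θ − m g sin θ = 295.5 − 207.3 = 88.16 N; the friction needed to balance this is 88.16 N acting down the slope.
Maximum static friction: μ_s N = 0.34 × 582.3 = 198 N.
Since 88.16 N is within the 198 N limit, the toolbox stays put and friction is exactly 88.2 N.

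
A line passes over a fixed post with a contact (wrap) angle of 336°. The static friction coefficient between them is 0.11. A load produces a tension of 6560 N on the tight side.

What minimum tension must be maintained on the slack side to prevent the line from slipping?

T_min ≈ 3440 N

Capstan equation at impending slip: T_tight/T_slack = e^{μβ}.
β = 336° = 5.864 rad; e^{μβ} = e^{0.11×5.864} = 1.906.
T_slack = T_tight / e^{μβ} = 6560 / 1.906 = 3440 N.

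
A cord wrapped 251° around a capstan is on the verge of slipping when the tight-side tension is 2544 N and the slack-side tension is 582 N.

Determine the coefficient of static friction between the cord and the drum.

μ ≈ 0.337

T₂/T₁ = e^{μβ} → μ = ln(T₂/T₁)/β.
β = 251° = 4.381 rad.
μ = ln(2544/582)/4.381 = ln(4.371)/4.381 = 0.337.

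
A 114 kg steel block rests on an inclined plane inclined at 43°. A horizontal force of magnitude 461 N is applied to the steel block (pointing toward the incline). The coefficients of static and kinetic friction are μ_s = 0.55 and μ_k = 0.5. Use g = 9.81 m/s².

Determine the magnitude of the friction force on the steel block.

f ≈ 426 N (up the incline)

The horizontal push has a component P sin θ into the surface, so N = m g cos θ + P sin θ = 817.9 + 314.4 = 1132 N.
Parallel to the incline: P cos θ − m g sin θ = 337.2 − 762.7 = -425.6 N; the friction needed to balance this is 425.6 N acting up the slope.
The limit of static friction is μ_s N = 622.8 N.
|f_req| = 425.6 ≤ 622.8 N → the steel block is in equilibrium; friction equals the required value.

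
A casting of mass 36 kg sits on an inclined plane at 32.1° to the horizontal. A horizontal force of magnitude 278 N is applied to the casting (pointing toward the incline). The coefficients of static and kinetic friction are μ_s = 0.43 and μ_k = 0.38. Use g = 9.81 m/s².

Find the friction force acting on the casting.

Resolve perpendicular to the incline: N = m g cos θ + P sin θ = 36×9.81×cos 32.1° + 278×sin 32.1° = 446.9 N.
Along the incline, the net driving force (taking up-slope positive) is P cos θ − m g sin θ = 235.5 − 187.7 = 47.83 N, so equilibrium requires friction f = -47.83 N (down-slope).
The limit of static friction is μ_s N = 192.2 N.
Since 47.83 N is within the 192.2 N limit, the casting stays put and friction is exactly 47.8 N.

f ≈ 47.8 N (down the incline)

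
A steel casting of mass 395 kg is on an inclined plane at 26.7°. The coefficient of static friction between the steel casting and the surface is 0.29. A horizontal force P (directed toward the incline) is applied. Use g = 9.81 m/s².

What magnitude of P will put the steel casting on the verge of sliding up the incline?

P ≈ 3600 N

At impending motion up the slope, friction acts down-slope at its limit: f = μ_s N.
Perpendicular to the incline: N = m g cos θ + P sin θ.
Along the incline: P cos θ = m g sin θ + μ_s N = m g sin θ + μ_s (m g cos θ + P sin θ).
Solving, P (cos θ − μ_s sin θ) = m g (sin θ + μ_s cos θ), so P = 395×9.81×(sin 26.7° + 0.29 cos 26.7°)/(cos 26.7° − 0.29 sin 26.7°) = 3870×0.7084/0.7631 = 3600 N.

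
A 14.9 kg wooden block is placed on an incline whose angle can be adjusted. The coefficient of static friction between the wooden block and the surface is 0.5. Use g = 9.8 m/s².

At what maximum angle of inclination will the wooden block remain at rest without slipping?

At the slip threshold, m g sin θ = μ_s · m g cos θ, so tan θ = μ_s.
θ_max = arctan(0.5) = 26.6°.

θ_max ≈ 26.6°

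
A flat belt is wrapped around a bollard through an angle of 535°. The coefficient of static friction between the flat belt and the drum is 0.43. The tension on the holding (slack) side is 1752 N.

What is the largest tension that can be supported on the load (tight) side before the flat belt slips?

T_max ≈ 97100 N

At impending slip the capstan equation gives T₂/T₁ = e^{μβ} with β in radians.
β = 535° × π/180 = 9.338 rad.
e^{μβ} = e^{0.43×9.338} = 55.43.
T₂ = T₁ · e^{μβ} = 1752 × 55.43 = 97100 N.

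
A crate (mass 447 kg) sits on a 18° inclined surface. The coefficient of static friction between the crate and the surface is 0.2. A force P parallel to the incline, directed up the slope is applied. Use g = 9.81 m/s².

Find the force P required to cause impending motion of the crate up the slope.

At impending motion up the slope, friction acts down-slope at its limit: f = μ_s N.
P is parallel to the surface, so N = m g cos θ = 4170 N.
Along the incline: P = m g sin θ + μ_s N = 1360 + 0.2×4170 = 2190 N.

P ≈ 2190 N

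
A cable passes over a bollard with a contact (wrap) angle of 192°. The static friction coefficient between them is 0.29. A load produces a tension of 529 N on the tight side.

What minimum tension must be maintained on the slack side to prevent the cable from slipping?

T_min ≈ 200 N

Capstan equation at impending slip: T_tight/T_slack = e^{μβ}.
β = 192° = 3.351 rad; e^{μβ} = e^{0.29×3.351} = 2.643.
T_slack = T_tight / e^{μβ} = 529 / 2.643 = 200 N.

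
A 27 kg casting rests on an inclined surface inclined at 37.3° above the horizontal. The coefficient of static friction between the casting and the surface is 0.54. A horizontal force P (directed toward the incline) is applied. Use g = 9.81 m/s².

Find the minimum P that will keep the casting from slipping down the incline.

P_min ≈ 41.6 N

The casting tends to slide down (tan θ > μ_s), so at the point of impending slip friction acts up-slope at its limit: f = μ_s N.
Perpendicular to the incline: N = m g cos θ + P sin θ.
Along the incline: P cos θ + μ_s N = m g sin θ, i.e. P cos θ + μ_s (m g cos θ + P sin θ) = m g sin θ.
Solving, P (cos θ + μ_s sin θ) = m g (sin θ − μ_s cos θ), so P = 265×0.1764/1.123 = 41.6 N.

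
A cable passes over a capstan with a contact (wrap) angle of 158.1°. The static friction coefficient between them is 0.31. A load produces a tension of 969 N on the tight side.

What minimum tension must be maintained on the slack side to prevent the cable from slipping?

T_min ≈ 412 N

Capstan equation at impending slip: T_tight/T_slack = e^{μβ}.
β = 158.1° = 2.759 rad; e^{μβ} = e^{0.31×2.759} = 2.352.
T_slack = T_tight / e^{μβ} = 969 / 2.352 = 412 N.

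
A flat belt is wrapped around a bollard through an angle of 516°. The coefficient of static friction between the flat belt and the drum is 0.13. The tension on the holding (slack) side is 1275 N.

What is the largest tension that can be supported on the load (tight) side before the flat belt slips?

At impending slip the capstan equation gives T₂/T₁ = e^{μβ} with β in radians.
β = 516° × π/180 = 9.006 rad.
e^{μβ} = e^{0.13×9.006} = 3.224.
T₂ = T₁ · e^{μβ} = 1275 × 3.224 = 4110 N.

T_max ≈ 4110 N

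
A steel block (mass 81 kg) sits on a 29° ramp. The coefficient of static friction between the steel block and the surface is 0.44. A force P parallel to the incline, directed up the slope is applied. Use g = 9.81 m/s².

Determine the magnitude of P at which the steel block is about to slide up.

P ≈ 691 N

At impending motion up the slope, friction acts down-slope at its limit: f = μ_s N.
P is parallel to the surface, so N = m g cos θ = 695 N.
Along the incline: P = m g sin θ + μ_s N = 385 + 0.44×695 = 691 N.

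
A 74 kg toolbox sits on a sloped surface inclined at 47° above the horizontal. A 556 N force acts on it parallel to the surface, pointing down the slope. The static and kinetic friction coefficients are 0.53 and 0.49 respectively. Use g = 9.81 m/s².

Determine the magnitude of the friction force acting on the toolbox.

f ≈ 243 N (up the incline)

Normal force: N = m g cos θ = 74 × 9.81 × cos 47° = 495.1 N.
Parallel to the incline, ΣF = 0 gives f = m g sin θ + P = 530.9 + 556 = 1087 N (up-slope positive).
Static friction can supply at most μ_s N = 262.4 N.
Since |1087| > 262.4 N, static friction cannot hold it; the toolbox slides down the incline and kinetic friction applies: f = μ_k N = 0.49 × 495.1 = 243 N.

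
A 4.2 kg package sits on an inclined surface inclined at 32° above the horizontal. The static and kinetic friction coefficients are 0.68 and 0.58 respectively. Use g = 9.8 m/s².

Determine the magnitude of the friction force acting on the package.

f ≈ 21.8 N (up the incline)

Normal force: N = m g cos θ = 4.2 × 9.8 × cos 32° = 34.91 N.
Along the slope the weight component is m g sin θ = 21.81 N; friction must supply exactly this, acting up-slope.
Static friction can supply at most μ_s N = 23.74 N.
Since |21.81| ≤ 23.74 N, static friction is sufficient; f equals the required value, not μ_s N.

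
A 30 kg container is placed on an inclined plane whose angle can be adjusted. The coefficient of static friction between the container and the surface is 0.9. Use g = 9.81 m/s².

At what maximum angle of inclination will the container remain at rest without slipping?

θ_max ≈ 42°

At the slip threshold, m g sin θ = μ_s · m g cos θ, so tan θ = μ_s.
θ_max = arctan(0.9) = 42°.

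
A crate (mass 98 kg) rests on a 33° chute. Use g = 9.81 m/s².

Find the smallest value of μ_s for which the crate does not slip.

At the slip threshold m g sin θ = μ_s m g cos θ, so μ_s,min = tan θ.
μ_s,min = tan 33° = 0.649.

μ_s,min ≈ 0.649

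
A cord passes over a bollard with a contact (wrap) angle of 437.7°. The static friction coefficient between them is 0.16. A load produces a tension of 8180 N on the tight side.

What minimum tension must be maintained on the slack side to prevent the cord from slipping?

Capstan equation at impending slip: T_tight/T_slack = e^{μβ}.
β = 437.7° = 7.639 rad; e^{μβ} = e^{0.16×7.639} = 3.395.
T_slack = T_tight / e^{μβ} = 8180 / 3.395 = 2410 N.

T_min ≈ 2410 N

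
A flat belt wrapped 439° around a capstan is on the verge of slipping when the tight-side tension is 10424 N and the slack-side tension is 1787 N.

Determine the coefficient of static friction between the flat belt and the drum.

T₂/T₁ = e^{μβ} → μ = ln(T₂/T₁)/β.
β = 439° = 7.662 rad.
μ = ln(10424/1787)/7.662 = ln(5.833)/7.662 = 0.23.

μ ≈ 0.23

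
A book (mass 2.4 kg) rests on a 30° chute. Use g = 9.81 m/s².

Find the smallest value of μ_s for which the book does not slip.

At the slip threshold m g sin θ = μ_s m g cos θ, so μ_s,min = tan θ.
μ_s,min = tan 30° = 0.577.

μ_s,min ≈ 0.577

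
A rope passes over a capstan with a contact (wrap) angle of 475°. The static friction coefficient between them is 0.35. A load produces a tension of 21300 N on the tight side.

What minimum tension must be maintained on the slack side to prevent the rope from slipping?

T_min ≈ 1170 N

Capstan equation at impending slip: T_tight/T_slack = e^{μβ}.
β = 475° = 8.29 rad; e^{μβ} = e^{0.35×8.29} = 18.2.
T_slack = T_tight / e^{μβ} = 21300 / 18.2 = 1170 N.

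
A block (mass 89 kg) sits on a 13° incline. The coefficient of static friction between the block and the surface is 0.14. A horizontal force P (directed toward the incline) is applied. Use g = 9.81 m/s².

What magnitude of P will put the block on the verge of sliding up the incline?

At impending motion up the slope, friction acts down-slope at its limit: f = μ_s N.
Perpendicular to the incline: N = m g cos θ + P sin θ.
Along the incline: P cos θ = m g sin θ + μ_s N = m g sin θ + μ_s (m g cos θ + P sin θ).
Solving, P (cos θ − μ_s sin θ) = m g (sin θ + μ_s cos θ), so P = 89×9.81×(sin 13° + 0.14 cos 13°)/(cos 13° − 0.14 sin 13°) = 873×0.3614/0.9429 = 335 N.

P ≈ 335 N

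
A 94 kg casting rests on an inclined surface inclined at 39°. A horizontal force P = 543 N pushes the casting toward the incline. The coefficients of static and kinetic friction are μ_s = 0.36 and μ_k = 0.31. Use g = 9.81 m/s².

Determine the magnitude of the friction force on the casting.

f ≈ 158 N (up the incline)

Normal direction: N = m g cos θ + P sin θ = 1058 N.
Along the incline, the net driving force (taking up-slope positive) is P cos θ − m g sin θ = 422 − 580.3 = -158.3 N, so equilibrium requires friction f = 158.3 N (up-slope).
Maximum static friction: μ_s N = 0.36 × 1058 = 381 N.
Since 158.3 N is within the 381 N limit, the casting stays put and friction is exactly 158 N.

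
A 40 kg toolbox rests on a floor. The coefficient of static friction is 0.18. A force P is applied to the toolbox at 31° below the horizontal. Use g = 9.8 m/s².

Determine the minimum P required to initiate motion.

P ≈ 92.3 N

N = m g + P sin α (the push presses the toolbox into the floor).
At impending slip, P cos α = μ_s N = μ_s (m g + P sin α).
Solving: P (cos α − μ_s sin α) = μ_s m g → P = 0.18×392/(cos 31° − 0.18 sin 31°) = 70.6/0.7645 = 92.3 N.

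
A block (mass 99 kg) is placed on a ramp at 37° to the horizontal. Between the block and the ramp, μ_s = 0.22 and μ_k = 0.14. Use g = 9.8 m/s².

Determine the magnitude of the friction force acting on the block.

f ≈ 108 N (up the incline)

Normal force: N = m g cos θ = 99 × 9.8 × cos 37° = 774.8 N.
For equilibrium along the incline, friction must balance the weight component: f = m g sin θ = 583.9 N up the slope.
The static-friction ceiling is μ_s N = 0.22 × 774.8 = 170.5 N.
Since |583.9| > 170.5 N, static friction cannot hold it; the block slides down the incline and kinetic friction applies: f = μ_k N = 0.14 × 774.8 = 108 N.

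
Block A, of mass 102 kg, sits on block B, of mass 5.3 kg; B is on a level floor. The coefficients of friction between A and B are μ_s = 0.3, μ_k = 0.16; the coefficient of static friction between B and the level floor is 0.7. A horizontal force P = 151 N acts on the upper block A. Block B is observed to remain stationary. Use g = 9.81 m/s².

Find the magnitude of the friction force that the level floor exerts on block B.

f ≈ 151 N

Normal force at the A–B interface: N₁ = m_A g = 1001 N.
Maximum static friction on A from B: μ_s N₁ = 0.3×1001 = 300.2 N.
Since P = 151 N ≤ 300.2 N, A does not slip on B; friction on A equals P = 151 N.
By Newton's third law B feels 151 N forward from A. With B stationary, the floor's static friction on B balances it: f₂ = 151 N (well within μ_s(m_A+m_B)g = 736.8 N).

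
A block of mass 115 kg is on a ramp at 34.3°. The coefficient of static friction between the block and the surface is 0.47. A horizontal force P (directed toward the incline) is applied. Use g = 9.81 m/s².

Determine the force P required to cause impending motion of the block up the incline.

At impending motion up the slope, friction acts down-slope at its limit: f = μ_s N.
Perpendicular to the incline: N = m g cos θ + P sin θ.
Along the incline: P cos θ = m g sin θ + μ_s N = m g sin θ + μ_s (m g cos θ + P sin θ).
Solving, P (cos θ − μ_s sin θ) = m g (sin θ + μ_s cos θ), so P = 115×9.81×(sin 34.3° + 0.47 cos 34.3°)/(cos 34.3° − 0.47 sin 34.3°) = 1130×0.9518/0.5612 = 1910 N.

P ≈ 1910 N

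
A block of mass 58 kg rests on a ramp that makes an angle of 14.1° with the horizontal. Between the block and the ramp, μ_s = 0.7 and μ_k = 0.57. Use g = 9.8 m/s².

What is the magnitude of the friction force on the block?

f ≈ 138 N (up the incline)

Normal force: N = m g cos θ = 58 × 9.8 × cos 14.1° = 551.3 N.
Along the slope the weight component is m g sin θ = 138.5 N; friction must supply exactly this, acting up-slope.
Static friction can supply at most μ_s N = 385.9 N.
Since |138.5| ≤ 385.9 N, no slip — friction simply equals what equilibrium demands.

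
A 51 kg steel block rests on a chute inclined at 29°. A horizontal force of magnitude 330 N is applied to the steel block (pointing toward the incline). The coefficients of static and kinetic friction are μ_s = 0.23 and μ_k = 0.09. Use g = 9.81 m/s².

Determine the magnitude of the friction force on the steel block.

Normal direction: N = m g cos θ + P sin θ = 597.6 N.
Parallel to the incline: P cos θ − m g sin θ = 288.6 − 242.6 = 46.07 N; the friction needed to balance this is 46.07 N acting down the slope.
Maximum static friction: μ_s N = 0.23 × 597.6 = 137.4 N.
|f_req| = 46.07 ≤ 137.4 N → the steel block is in equilibrium; friction equals the required value.

f ≈ 46.1 N (down the incline)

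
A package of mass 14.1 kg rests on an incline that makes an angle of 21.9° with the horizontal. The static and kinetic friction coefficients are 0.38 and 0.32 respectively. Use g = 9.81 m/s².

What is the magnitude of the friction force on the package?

f ≈ 41.1 N (up the incline)

The normal reaction is N = m g cos θ = 128.3 N.
Along the slope the weight component is m g sin θ = 51.59 N; friction must supply exactly this, acting up-slope.
The static-friction ceiling is μ_s N = 0.38 × 128.3 = 48.77 N.
|51.59| exceeds 48.77 N, so the package slips down-slope; friction is kinetic, f = μ_k N = 0.32×128.3 = 41.1 N.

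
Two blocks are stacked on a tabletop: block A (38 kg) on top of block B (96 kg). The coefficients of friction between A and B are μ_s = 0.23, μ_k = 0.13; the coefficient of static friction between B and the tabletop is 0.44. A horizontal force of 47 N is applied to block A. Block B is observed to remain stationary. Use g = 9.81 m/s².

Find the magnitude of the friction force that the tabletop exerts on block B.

f ≈ 47 N

Normal force at the A–B interface: N₁ = m_A g = 372.8 N.
So the A–B interface can sustain at most μ_s N₁ = 85.74 N of static friction.
Since P = 47 N ≤ 85.74 N, A does not slip on B; friction on A equals P = 47 N.
By Newton's third law B feels 47 N forward from A. With B stationary, the floor's static friction on B balances it: f₂ = 47 N (well within μ_s(m_A+m_B)g = 578.4 N).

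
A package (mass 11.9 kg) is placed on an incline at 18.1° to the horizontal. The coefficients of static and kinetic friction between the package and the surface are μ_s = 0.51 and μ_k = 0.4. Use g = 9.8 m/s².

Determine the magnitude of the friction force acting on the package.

f ≈ 36.2 N (up the incline)

Perpendicular to the surface, N = m g cos θ = 11.9·9.8·cos 18.1° = 110.8 N.
Along the slope the weight component is m g sin θ = 36.23 N; friction must supply exactly this, acting up-slope.
Maximum static friction available: μ_s N = 0.51 × 110.8 = 56.53 N.
Since |36.23| ≤ 56.53 N, the package remains in static equilibrium and friction takes exactly the required value.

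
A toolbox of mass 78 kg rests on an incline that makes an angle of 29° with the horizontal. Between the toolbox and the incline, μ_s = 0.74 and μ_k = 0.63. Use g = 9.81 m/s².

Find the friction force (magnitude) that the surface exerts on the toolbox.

Perpendicular to the surface, N = m g cos θ = 78·9.81·cos 29° = 669.2 N.
Along the slope the weight component is m g sin θ = 371 N; friction must supply exactly this, acting up-slope.
The static-friction ceiling is μ_s N = 0.74 × 669.2 = 495.2 N.
Since |371| ≤ 495.2 N, static friction is sufficient; f equals the required value, not μ_s N.

f ≈ 371 N (up the incline)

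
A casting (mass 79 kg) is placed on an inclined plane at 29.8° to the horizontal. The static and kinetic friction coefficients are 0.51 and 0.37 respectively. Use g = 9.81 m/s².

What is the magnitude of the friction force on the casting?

f ≈ 249 N (up the incline)

The normal reaction is N = m g cos θ = 672.5 N.
For equilibrium along the incline, friction must balance the weight component: f = m g sin θ = 385.1 N up the slope.
Maximum static friction available: μ_s N = 0.51 × 672.5 = 343 N.
Since |385.1| > 343 N, static friction cannot hold it; the casting slides down the incline and kinetic friction applies: f = μ_k N = 0.37 × 672.5 = 249 N.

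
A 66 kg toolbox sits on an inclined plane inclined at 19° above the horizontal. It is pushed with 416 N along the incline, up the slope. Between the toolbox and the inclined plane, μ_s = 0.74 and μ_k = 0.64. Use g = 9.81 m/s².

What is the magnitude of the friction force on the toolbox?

The normal reaction is N = m g cos θ = 612.2 N.
Parallel to the incline, ΣF = 0 gives f = m g sin θ − P = 210.8 − 416 = -205.2 N (up-slope positive).
Maximum static friction available: μ_s N = 0.74 × 612.2 = 453 N.
Since |-205.2| ≤ 453 N, no slip — friction simply equals what equilibrium demands.

f ≈ 205 N (down the incline)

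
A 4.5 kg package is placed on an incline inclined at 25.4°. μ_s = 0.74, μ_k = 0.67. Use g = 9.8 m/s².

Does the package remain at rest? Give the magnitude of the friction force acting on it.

N = m g cos θ = 39.8 N.
Down-slope weight component: m g sin θ = 18.9 N.
μ_s N = 29.5 N.
18.9 ≤ 29.5 N, so it stays put; friction = 18.9 N.

f ≈ 18.9 N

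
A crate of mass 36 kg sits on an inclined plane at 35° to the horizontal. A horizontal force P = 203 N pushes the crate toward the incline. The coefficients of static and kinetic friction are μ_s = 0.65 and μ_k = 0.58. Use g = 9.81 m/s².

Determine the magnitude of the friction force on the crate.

f ≈ 36.3 N (up the incline)

The horizontal push has a component P sin θ into the surface, so N = m g cos θ + P sin θ = 289.3 + 116.4 = 405.7 N.
Along the incline, the net driving force (taking up-slope positive) is P cos θ − m g sin θ = 166.3 − 202.6 = -36.28 N, so equilibrium requires friction f = 36.28 N (up-slope).
Maximum static friction: μ_s N = 0.65 × 405.7 = 263.7 N.
|f_req| = 36.28 ≤ 263.7 N → the crate is in equilibrium; friction equals the required value.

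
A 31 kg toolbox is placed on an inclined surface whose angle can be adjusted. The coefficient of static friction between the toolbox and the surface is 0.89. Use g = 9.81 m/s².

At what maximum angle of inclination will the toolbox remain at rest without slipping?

θ_max ≈ 41.7°

At the slip threshold, m g sin θ = μ_s · m g cos θ, so tan θ = μ_s.
θ_max = arctan(0.89) = 41.7°.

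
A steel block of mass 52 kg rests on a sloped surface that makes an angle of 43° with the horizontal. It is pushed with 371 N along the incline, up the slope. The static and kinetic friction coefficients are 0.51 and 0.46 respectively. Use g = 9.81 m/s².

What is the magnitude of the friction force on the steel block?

Normal force: N = m g cos θ = 52 × 9.81 × cos 43° = 373.1 N.
Parallel to the incline, ΣF = 0 gives f = m g sin θ − P = 347.9 − 371 = -23.1 N (up-slope positive).
Maximum static friction available: μ_s N = 0.51 × 373.1 = 190.3 N.
Since |-23.1| ≤ 190.3 N, the steel block remains in static equilibrium and friction takes exactly the required value.

f ≈ 23.1 N (down the incline)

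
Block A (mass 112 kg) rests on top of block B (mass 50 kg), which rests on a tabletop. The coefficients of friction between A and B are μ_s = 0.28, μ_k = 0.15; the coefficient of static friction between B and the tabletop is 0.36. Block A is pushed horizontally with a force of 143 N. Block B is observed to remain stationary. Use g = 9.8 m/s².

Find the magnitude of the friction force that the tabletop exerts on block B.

f ≈ 143 N

The normal force B exerts on A is simply A's weight, N₁ = 1098 N.
Maximum static friction on A from B: μ_s N₁ = 0.28×1098 = 307.3 N.
P = 143 N is within that limit, so A and B move together (both at rest); the A–B friction is simply f₁ = P = 143 N.
By Newton's third law B feels 143 N forward from A. With B stationary, the floor's static friction on B balances it: f₂ = 143 N (well within μ_s(m_A+m_B)g = 571.5 N).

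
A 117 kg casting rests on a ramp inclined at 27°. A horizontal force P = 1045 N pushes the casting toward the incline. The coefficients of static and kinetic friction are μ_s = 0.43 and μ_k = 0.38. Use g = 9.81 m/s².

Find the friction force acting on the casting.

Resolve perpendicular to the incline: N = m g cos θ + P sin θ = 117×9.81×cos 27° + 1045×sin 27° = 1497 N.
Parallel to the incline: P cos θ − m g sin θ = 931.1 − 521.1 = 410 N; the friction needed to balance this is 410 N acting down the slope.
Maximum static friction: μ_s N = 0.43 × 1497 = 643.7 N.
Since 410 N is within the 643.7 N limit, the casting stays put and friction is exactly 410 N.

f ≈ 410 N (down the incline)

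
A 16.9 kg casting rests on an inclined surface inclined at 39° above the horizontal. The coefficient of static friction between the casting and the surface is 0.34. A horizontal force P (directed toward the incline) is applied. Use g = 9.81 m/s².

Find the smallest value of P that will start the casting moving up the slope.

P ≈ 263 N

At impending motion up the slope, friction acts down-slope at its limit: f = μ_s N.
Perpendicular to the incline: N = m g cos θ + P sin θ.
Along the incline: P cos θ = m g sin θ + μ_s N = m g sin θ + μ_s (m g cos θ + P sin θ).
Solving, P (cos θ − μ_s sin θ) = m g (sin θ + μ_s cos θ), so P = 16.9×9.81×(sin 39° + 0.34 cos 39°)/(cos 39° − 0.34 sin 39°) = 166×0.8936/0.5632 = 263 N.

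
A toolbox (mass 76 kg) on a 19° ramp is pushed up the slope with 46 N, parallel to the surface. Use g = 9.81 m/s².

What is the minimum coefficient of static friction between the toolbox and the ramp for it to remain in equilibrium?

μ_s,min ≈ 0.279

N = m g cos θ = 704.9 N.
Friction must make up the shortfall along the incline: f = m g sin θ − P = 242.7 − 46 = 196.7 N.
At the threshold f = μ_s N, so μ_s,min = 196.7/704.9 = 0.279.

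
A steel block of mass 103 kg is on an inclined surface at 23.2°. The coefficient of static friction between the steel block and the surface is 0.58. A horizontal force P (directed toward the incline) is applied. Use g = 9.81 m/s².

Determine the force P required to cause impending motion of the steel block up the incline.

P ≈ 1360 N

At impending motion up the slope, friction acts down-slope at its limit: f = μ_s N.
Perpendicular to the incline: N = m g cos θ + P sin θ.
Along the incline: P cos θ = m g sin θ + μ_s N = m g sin θ + μ_s (m g cos θ + P sin θ).
Solving, P (cos θ − μ_s sin θ) = m g (sin θ + μ_s cos θ), so P = 103×9.81×(sin 23.2° + 0.58 cos 23.2°)/(cos 23.2° − 0.58 sin 23.2°) = 1010×0.927/0.6906 = 1360 N.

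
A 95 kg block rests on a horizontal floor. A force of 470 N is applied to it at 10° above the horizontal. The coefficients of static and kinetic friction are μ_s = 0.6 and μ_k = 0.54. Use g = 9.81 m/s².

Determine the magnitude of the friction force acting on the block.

f ≈ 463 N

The vertical component of P reduces the normal force: N = m g − P sin α = 932 − 81.61 = 850.3 N.
For equilibrium, f = P cos α = 470×cos 10° = 462.9 N.
The static-friction limit is μ_s N = 510.2 N.
Since 462.9 N does not exceed the limit, the block stays at rest and f = 463 N.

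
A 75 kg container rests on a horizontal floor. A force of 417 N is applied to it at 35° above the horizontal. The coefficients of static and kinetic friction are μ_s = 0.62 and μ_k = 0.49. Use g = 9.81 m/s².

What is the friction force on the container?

f ≈ 243 N

Vertical equilibrium gives N = m g − P sin α = 496.6 N.
Horizontally, friction must balance P cos α = 341.6 N.
μ_s N = 0.62 × 496.6 = 307.9 N.
341.6 > 307.9 N → the container slides; f = μ_k N = 0.49×496.6 = 243 N.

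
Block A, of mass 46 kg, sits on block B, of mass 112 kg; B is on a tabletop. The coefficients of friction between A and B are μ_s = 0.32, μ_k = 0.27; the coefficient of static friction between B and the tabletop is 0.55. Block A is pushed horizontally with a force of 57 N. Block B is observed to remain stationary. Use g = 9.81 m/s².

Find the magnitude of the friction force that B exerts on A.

f ≈ 57 N

Normal force at the A–B interface: N₁ = m_A g = 451.3 N.
So the A–B interface can sustain at most μ_s N₁ = 144.4 N of static friction.
Since P = 57 N ≤ 144.4 N, A does not slip on B; friction on A equals P = 57 N.
By Newton's third law B feels 57 N forward from A. With B stationary, the floor's static friction on B balances it: f₂ = 57 N (well within μ_s(m_A+m_B)g = 852.5 N).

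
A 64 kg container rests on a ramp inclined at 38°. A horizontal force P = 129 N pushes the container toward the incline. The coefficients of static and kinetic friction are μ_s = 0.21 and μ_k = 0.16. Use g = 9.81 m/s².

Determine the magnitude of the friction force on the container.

The horizontal push has a component P sin θ into the surface, so N = m g cos θ + P sin θ = 494.7 + 79.42 = 574.2 N.
Parallel to the incline: P cos θ − m g sin θ = 101.7 − 386.5 = -284.9 N; the friction needed to balance this is 284.9 N acting up the slope.
Maximum static friction: μ_s N = 0.21 × 574.2 = 120.6 N.
The required 284.9 N exceeds the static limit, so the container slides down-slope and f = μ_k N = 0.16×574.2 = 91.9 N.

f ≈ 91.9 N (up the incline)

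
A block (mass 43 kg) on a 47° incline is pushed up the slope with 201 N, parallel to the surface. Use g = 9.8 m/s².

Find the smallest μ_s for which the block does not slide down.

μ_s,min ≈ 0.373

N = m g cos θ = 287.4 N.
Friction must make up the shortfall along the incline: f = m g sin θ − P = 308.2 − 201 = 107.2 N.
At the threshold f = μ_s N, so μ_s,min = 107.2/287.4 = 0.373.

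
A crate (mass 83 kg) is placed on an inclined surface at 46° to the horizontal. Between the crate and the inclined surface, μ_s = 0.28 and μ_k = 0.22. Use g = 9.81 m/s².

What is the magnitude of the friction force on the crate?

Normal force: N = m g cos θ = 83 × 9.81 × cos 46° = 565.6 N.
For equilibrium along the incline, friction must balance the weight component: f = m g sin θ = 585.7 N up the slope.
The static-friction ceiling is μ_s N = 0.28 × 565.6 = 158.4 N.
Since |585.7| > 158.4 N, static friction cannot hold it; the crate slides down the incline and kinetic friction applies: f = μ_k N = 0.22 × 565.6 = 124 N.

f ≈ 124 N (up the incline)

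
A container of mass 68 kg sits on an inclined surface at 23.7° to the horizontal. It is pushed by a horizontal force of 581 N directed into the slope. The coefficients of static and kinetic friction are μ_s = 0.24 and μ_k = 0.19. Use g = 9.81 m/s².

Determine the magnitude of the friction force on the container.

Resolve perpendicular to the incline: N = m g cos θ + P sin θ = 68×9.81×cos 23.7° + 581×sin 23.7° = 844.4 N.
Along the incline, the net driving force (taking up-slope positive) is P cos θ − m g sin θ = 532 − 268.1 = 263.9 N, so equilibrium requires friction f = -263.9 N (down-slope).
The limit of static friction is μ_s N = 202.6 N.
|f_req| = 263.9 > 202.6 N → the container slides up the incline; f = μ_k N = 0.19 × 844.4 = 160 N.

f ≈ 160 N (down the incline)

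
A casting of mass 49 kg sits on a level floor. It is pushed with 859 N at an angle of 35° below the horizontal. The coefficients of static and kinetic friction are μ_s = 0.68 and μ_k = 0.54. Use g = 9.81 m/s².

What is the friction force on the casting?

Vertical equilibrium gives N = m g + P sin α = 973.4 N.
Horizontally, friction must balance P cos α = 703.7 N.
μ_s N = 0.68 × 973.4 = 661.9 N.
703.7 > 661.9 N → the casting slides; f = μ_k N = 0.54×973.4 = 526 N.

f ≈ 526 N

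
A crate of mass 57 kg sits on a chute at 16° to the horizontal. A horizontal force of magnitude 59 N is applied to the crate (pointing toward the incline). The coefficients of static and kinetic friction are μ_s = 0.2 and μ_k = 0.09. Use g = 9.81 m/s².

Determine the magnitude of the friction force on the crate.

f ≈ 97.4 N (up the incline)

Resolve perpendicular to the incline: N = m g cos θ + P sin θ = 57×9.81×cos 16° + 59×sin 16° = 553.8 N.
Along the incline, the net driving force (taking up-slope positive) is P cos θ − m g sin θ = 56.71 − 154.1 = -97.41 N, so equilibrium requires friction f = 97.41 N (up-slope).
The limit of static friction is μ_s N = 110.8 N.
Since 97.41 N is within the 110.8 N limit, the crate stays put and friction is exactly 97.4 N.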